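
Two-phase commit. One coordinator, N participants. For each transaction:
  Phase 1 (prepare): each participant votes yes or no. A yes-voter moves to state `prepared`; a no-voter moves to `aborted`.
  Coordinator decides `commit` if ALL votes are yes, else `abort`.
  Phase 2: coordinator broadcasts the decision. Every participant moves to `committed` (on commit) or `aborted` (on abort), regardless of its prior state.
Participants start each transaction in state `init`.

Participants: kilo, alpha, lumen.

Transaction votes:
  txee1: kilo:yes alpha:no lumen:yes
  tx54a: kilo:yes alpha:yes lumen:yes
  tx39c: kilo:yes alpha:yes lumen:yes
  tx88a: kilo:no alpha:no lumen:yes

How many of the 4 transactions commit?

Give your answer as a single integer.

Answer: 2

Derivation:
txee1: no from alpha -> abort (commits=0)
tx54a: all yes -> commit (commits=1)
tx39c: all yes -> commit (commits=2)
tx88a: no from kilo, alpha -> abort (commits=2)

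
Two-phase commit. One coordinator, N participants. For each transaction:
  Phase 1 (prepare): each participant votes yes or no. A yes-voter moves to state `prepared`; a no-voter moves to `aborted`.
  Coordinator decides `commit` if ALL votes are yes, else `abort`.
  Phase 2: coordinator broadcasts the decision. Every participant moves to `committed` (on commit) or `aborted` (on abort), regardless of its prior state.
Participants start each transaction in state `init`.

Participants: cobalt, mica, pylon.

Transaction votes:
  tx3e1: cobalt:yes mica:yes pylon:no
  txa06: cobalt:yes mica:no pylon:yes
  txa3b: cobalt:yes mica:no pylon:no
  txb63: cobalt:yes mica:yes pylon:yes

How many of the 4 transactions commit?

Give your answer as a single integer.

tx3e1: no from pylon -> abort (commits=0)
txa06: no from mica -> abort (commits=0)
txa3b: no from mica, pylon -> abort (commits=0)
txb63: all yes -> commit (commits=1)

Answer: 1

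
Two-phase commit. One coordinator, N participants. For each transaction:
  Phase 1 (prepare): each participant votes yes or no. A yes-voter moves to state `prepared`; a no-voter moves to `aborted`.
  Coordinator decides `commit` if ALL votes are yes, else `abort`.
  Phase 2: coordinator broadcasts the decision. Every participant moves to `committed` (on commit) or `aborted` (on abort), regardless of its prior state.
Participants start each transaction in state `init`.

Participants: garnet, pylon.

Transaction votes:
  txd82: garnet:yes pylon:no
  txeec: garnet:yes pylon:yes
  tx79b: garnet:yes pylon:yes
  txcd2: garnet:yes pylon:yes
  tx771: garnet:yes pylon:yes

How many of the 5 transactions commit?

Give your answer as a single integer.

txd82: no from pylon -> abort (commits=0)
txeec: all yes -> commit (commits=1)
tx79b: all yes -> commit (commits=2)
txcd2: all yes -> commit (commits=3)
tx771: all yes -> commit (commits=4)

Answer: 4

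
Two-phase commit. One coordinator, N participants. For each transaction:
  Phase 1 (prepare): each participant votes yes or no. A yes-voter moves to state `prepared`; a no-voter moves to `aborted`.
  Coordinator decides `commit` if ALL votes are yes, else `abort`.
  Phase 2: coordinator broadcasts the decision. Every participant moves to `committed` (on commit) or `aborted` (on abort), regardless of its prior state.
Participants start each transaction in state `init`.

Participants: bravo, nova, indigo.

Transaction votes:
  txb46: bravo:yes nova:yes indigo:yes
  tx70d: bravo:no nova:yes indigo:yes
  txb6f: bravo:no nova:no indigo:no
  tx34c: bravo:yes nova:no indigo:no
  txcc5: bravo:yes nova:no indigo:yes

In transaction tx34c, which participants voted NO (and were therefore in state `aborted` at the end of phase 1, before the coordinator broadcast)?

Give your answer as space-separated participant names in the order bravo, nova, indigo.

Answer: nova indigo

Derivation:
Txn tx34c phase 1: bravo yes -> prepared; nova no -> aborted; indigo no -> aborted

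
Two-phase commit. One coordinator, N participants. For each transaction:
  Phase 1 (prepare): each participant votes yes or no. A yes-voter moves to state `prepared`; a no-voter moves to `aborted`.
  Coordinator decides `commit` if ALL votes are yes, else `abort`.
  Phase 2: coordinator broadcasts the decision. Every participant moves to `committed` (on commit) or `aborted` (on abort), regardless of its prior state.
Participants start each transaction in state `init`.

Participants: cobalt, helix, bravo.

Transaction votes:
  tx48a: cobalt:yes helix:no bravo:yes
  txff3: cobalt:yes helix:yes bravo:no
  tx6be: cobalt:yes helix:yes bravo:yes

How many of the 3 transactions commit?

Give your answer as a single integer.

Answer: 1

Derivation:
tx48a: no from helix -> abort (commits=0)
txff3: no from bravo -> abort (commits=0)
tx6be: all yes -> commit (commits=1)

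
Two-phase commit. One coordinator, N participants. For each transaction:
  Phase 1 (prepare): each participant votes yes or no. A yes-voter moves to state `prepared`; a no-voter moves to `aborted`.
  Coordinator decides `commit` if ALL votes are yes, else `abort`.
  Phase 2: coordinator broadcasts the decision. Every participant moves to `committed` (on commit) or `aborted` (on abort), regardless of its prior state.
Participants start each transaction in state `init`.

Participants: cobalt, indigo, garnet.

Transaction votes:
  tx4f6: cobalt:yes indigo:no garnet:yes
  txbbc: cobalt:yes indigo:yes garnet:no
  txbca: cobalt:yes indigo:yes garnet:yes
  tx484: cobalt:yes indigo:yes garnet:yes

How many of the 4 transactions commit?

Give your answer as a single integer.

tx4f6: no from indigo -> abort (commits=0)
txbbc: no from garnet -> abort (commits=0)
txbca: all yes -> commit (commits=1)
tx484: all yes -> commit (commits=2)

Answer: 2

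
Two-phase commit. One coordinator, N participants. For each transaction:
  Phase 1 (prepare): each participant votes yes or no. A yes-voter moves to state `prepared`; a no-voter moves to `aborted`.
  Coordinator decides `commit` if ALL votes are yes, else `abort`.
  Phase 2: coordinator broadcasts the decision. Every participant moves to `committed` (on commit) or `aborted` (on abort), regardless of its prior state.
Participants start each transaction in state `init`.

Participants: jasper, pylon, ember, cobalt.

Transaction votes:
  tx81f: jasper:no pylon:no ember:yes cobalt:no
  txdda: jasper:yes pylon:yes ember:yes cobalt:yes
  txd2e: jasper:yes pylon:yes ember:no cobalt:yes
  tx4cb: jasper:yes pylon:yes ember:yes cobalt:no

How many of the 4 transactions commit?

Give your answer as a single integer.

Answer: 1

Derivation:
tx81f: no from jasper, pylon, cobalt -> abort (commits=0)
txdda: all yes -> commit (commits=1)
txd2e: no from ember -> abort (commits=1)
tx4cb: no from cobalt -> abort (commits=1)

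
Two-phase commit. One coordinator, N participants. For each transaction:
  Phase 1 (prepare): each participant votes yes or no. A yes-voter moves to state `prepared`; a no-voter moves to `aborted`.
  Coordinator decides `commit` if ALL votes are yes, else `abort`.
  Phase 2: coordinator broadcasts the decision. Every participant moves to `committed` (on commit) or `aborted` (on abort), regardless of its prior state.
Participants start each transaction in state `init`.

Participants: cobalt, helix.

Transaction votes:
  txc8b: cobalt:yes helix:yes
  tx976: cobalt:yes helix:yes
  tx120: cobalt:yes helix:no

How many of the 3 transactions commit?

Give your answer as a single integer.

txc8b: all yes -> commit (commits=1)
tx976: all yes -> commit (commits=2)
tx120: no from helix -> abort (commits=2)

Answer: 2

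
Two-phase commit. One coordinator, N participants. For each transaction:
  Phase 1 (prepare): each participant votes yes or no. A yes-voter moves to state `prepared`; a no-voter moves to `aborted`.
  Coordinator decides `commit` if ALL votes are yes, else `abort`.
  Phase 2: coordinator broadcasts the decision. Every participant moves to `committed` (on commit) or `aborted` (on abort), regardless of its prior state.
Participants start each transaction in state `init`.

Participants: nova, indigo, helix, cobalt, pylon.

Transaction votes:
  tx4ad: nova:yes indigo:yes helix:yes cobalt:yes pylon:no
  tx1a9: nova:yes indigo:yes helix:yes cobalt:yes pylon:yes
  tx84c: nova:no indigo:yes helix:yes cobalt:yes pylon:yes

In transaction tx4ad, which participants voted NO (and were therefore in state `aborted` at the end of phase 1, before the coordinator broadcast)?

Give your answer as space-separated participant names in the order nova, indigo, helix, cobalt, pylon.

Txn tx4ad phase 1: nova yes -> prepared; indigo yes -> prepared; helix yes -> prepared; cobalt yes -> prepared; pylon no -> aborted

Answer: pylon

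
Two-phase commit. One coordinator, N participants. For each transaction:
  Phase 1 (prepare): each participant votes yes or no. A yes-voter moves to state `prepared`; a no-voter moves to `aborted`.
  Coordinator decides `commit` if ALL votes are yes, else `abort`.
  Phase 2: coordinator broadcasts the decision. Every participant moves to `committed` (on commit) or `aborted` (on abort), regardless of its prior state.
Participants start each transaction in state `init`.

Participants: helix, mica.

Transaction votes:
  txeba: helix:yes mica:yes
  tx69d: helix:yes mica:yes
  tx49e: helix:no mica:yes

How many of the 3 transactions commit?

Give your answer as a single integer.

txeba: all yes -> commit (commits=1)
tx69d: all yes -> commit (commits=2)
tx49e: no from helix -> abort (commits=2)

Answer: 2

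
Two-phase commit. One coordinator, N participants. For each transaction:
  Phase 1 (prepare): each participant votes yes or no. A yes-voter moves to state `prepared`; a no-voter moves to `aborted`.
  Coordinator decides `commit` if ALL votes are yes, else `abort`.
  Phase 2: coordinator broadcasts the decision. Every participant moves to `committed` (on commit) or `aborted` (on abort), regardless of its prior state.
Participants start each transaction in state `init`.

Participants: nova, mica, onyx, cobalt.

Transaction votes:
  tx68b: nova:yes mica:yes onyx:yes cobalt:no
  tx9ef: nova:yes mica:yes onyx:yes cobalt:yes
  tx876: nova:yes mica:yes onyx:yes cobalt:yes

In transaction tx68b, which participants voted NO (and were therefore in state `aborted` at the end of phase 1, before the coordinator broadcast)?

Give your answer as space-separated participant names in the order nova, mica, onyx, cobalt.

Answer: cobalt

Derivation:
Txn tx68b phase 1: nova yes -> prepared; mica yes -> prepared; onyx yes -> prepared; cobalt no -> aborted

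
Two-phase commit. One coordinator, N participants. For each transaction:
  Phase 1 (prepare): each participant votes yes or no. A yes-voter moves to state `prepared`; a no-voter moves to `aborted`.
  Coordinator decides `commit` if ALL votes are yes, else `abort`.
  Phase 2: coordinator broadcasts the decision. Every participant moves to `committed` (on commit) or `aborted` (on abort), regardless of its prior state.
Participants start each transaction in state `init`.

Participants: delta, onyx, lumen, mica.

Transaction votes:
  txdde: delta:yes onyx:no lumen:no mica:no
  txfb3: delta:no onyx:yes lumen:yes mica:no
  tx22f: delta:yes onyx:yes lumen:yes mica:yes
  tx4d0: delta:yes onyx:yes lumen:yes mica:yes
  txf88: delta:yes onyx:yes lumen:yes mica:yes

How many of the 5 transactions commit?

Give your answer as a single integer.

Answer: 3

Derivation:
txdde: no from onyx, lumen, mica -> abort (commits=0)
txfb3: no from delta, mica -> abort (commits=0)
tx22f: all yes -> commit (commits=1)
tx4d0: all yes -> commit (commits=2)
txf88: all yes -> commit (commits=3)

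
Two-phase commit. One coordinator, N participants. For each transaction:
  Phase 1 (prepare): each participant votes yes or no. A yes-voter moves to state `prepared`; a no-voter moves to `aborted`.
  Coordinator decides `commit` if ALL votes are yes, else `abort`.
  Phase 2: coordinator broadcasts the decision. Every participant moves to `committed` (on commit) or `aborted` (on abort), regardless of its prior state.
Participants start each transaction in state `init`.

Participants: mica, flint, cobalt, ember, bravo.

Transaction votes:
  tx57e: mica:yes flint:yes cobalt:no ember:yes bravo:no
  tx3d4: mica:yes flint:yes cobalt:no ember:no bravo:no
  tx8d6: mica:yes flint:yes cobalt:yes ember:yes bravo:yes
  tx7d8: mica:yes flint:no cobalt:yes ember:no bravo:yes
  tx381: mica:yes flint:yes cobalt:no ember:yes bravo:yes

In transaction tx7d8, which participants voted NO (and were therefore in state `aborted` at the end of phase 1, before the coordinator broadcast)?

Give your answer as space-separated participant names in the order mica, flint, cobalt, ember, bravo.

Answer: flint ember

Derivation:
Txn tx7d8 phase 1: mica yes -> prepared; flint no -> aborted; cobalt yes -> prepared; ember no -> aborted; bravo yes -> prepared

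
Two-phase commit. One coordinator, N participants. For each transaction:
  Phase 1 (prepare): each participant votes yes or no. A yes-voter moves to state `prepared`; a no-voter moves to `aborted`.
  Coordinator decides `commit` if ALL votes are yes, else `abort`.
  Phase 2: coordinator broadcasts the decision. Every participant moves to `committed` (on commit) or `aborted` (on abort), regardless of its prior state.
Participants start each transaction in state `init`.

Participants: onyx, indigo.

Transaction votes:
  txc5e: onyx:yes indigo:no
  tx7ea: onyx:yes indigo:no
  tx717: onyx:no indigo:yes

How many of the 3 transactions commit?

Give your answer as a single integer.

Answer: 0

Derivation:
txc5e: no from indigo -> abort (commits=0)
tx7ea: no from indigo -> abort (commits=0)
tx717: no from onyx -> abort (commits=0)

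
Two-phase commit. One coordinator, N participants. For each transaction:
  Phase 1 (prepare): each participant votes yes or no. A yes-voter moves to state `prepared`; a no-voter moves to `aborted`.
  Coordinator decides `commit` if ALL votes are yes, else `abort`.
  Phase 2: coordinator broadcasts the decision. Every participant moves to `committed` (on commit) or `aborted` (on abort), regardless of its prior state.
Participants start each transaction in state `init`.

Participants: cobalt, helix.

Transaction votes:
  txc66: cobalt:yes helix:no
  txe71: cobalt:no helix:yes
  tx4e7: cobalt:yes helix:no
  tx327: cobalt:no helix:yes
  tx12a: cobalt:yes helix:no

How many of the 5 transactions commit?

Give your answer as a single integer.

txc66: no from helix -> abort (commits=0)
txe71: no from cobalt -> abort (commits=0)
tx4e7: no from helix -> abort (commits=0)
tx327: no from cobalt -> abort (commits=0)
tx12a: no from helix -> abort (commits=0)

Answer: 0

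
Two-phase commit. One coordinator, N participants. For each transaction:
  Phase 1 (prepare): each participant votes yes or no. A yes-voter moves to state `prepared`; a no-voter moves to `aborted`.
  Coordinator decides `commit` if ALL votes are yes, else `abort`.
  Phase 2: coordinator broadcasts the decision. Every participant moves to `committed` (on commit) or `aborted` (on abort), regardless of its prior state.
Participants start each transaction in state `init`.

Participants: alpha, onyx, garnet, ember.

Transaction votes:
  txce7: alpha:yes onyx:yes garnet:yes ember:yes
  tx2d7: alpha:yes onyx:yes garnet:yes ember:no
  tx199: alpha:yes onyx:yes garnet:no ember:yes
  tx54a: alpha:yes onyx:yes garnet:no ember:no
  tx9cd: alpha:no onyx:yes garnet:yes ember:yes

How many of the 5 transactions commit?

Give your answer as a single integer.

txce7: all yes -> commit (commits=1)
tx2d7: no from ember -> abort (commits=1)
tx199: no from garnet -> abort (commits=1)
tx54a: no from garnet, ember -> abort (commits=1)
tx9cd: no from alpha -> abort (commits=1)

Answer: 1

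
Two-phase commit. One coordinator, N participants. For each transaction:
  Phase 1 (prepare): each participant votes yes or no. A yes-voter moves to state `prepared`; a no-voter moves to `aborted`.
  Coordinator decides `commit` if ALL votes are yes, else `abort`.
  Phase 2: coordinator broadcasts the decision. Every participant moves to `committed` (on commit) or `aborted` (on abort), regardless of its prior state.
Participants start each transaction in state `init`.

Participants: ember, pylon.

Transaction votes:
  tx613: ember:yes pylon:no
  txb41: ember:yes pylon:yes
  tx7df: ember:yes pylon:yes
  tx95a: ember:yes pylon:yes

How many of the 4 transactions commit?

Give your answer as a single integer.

tx613: no from pylon -> abort (commits=0)
txb41: all yes -> commit (commits=1)
tx7df: all yes -> commit (commits=2)
tx95a: all yes -> commit (commits=3)

Answer: 3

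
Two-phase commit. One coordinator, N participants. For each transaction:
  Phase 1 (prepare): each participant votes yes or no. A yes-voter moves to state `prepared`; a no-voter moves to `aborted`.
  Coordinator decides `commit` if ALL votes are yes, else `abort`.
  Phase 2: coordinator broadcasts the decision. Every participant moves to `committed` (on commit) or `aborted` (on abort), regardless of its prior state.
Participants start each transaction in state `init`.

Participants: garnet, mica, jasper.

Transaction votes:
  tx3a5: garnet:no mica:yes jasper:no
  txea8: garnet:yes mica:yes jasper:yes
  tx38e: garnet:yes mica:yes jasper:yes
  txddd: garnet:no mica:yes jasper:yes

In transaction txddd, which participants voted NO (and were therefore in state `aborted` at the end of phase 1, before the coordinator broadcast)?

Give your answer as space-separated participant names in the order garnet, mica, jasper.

Txn txddd phase 1: garnet no -> aborted; mica yes -> prepared; jasper yes -> prepared

Answer: garnet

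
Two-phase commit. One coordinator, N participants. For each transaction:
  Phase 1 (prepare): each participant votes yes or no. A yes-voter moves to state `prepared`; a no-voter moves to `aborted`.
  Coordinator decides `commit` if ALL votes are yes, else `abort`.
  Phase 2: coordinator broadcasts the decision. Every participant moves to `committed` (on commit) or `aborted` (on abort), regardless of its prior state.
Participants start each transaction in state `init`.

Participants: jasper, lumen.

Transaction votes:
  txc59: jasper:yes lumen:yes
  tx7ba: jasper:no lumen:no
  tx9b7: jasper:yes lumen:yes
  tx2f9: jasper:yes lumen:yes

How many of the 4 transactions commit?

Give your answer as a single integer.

txc59: all yes -> commit (commits=1)
tx7ba: no from jasper, lumen -> abort (commits=1)
tx9b7: all yes -> commit (commits=2)
tx2f9: all yes -> commit (commits=3)

Answer: 3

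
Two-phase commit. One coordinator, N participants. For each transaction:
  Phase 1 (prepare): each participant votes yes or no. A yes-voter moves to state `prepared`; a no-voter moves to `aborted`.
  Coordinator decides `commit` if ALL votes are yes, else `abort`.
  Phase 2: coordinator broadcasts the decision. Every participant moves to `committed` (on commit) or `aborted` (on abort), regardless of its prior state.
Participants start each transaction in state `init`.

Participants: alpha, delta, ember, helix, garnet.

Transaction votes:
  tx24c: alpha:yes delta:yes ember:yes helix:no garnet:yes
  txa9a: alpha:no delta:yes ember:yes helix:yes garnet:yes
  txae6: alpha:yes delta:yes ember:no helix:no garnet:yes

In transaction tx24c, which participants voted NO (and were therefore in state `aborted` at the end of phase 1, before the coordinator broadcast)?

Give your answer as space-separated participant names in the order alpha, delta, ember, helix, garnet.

Answer: helix

Derivation:
Txn tx24c phase 1: alpha yes -> prepared; delta yes -> prepared; ember yes -> prepared; helix no -> aborted; garnet yes -> prepared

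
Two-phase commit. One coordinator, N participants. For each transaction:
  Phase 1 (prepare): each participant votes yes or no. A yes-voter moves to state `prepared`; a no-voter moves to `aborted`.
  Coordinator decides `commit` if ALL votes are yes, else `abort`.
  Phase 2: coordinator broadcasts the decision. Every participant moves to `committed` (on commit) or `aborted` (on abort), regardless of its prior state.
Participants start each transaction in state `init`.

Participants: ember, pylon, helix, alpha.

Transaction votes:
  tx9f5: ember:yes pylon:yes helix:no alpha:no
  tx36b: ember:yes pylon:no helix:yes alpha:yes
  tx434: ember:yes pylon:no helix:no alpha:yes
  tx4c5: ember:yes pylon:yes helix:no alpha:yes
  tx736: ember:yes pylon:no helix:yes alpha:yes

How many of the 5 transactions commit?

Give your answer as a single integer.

tx9f5: no from helix, alpha -> abort (commits=0)
tx36b: no from pylon -> abort (commits=0)
tx434: no from pylon, helix -> abort (commits=0)
tx4c5: no from helix -> abort (commits=0)
tx736: no from pylon -> abort (commits=0)

Answer: 0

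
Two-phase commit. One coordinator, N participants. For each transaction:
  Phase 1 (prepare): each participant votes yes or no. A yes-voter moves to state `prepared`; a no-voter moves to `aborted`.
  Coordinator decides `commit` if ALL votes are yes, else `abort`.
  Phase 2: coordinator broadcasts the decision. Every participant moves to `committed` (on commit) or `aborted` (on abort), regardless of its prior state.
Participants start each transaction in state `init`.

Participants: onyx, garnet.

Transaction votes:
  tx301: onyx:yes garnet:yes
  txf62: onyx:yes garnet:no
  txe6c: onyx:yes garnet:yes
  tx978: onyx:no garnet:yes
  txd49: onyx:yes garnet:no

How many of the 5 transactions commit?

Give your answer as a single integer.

tx301: all yes -> commit (commits=1)
txf62: no from garnet -> abort (commits=1)
txe6c: all yes -> commit (commits=2)
tx978: no from onyx -> abort (commits=2)
txd49: no from garnet -> abort (commits=2)

Answer: 2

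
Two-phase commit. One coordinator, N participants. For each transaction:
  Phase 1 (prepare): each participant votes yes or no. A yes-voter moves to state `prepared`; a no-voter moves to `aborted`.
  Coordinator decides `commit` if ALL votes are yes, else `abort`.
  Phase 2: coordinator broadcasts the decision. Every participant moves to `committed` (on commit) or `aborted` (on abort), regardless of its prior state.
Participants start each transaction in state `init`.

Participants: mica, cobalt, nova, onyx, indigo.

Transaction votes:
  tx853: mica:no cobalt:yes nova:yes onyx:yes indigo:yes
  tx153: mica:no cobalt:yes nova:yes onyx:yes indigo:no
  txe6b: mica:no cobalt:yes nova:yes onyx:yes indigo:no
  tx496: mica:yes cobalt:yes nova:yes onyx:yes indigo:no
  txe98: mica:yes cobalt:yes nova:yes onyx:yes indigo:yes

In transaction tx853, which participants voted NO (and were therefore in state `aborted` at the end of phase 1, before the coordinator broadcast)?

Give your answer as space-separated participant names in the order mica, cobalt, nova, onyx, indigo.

Answer: mica

Derivation:
Txn tx853 phase 1: mica no -> aborted; cobalt yes -> prepared; nova yes -> prepared; onyx yes -> prepared; indigo yes -> prepared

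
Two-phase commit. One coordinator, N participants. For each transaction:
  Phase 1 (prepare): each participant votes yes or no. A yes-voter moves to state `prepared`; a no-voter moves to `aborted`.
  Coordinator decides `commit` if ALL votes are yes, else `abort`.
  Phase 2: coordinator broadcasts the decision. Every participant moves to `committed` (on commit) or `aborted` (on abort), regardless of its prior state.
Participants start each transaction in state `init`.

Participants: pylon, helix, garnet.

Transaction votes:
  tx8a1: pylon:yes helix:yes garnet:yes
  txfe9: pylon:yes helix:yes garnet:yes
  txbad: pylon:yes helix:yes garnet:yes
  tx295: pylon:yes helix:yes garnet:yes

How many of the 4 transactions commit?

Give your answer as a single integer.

Answer: 4

Derivation:
tx8a1: all yes -> commit (commits=1)
txfe9: all yes -> commit (commits=2)
txbad: all yes -> commit (commits=3)
tx295: all yes -> commit (commits=4)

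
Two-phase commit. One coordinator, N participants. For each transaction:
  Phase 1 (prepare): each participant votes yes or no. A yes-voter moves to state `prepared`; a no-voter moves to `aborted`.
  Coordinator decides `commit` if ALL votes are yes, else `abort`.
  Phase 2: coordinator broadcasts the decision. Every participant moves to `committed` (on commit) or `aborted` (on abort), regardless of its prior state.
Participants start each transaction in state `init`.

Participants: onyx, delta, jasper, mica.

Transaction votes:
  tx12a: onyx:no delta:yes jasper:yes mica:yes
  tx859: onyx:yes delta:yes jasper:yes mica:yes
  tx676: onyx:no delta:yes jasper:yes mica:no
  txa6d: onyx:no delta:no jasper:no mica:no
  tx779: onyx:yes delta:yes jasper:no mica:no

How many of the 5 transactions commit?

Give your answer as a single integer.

Answer: 1

Derivation:
tx12a: no from onyx -> abort (commits=0)
tx859: all yes -> commit (commits=1)
tx676: no from onyx, mica -> abort (commits=1)
txa6d: no from onyx, delta, jasper, mica -> abort (commits=1)
tx779: no from jasper, mica -> abort (commits=1)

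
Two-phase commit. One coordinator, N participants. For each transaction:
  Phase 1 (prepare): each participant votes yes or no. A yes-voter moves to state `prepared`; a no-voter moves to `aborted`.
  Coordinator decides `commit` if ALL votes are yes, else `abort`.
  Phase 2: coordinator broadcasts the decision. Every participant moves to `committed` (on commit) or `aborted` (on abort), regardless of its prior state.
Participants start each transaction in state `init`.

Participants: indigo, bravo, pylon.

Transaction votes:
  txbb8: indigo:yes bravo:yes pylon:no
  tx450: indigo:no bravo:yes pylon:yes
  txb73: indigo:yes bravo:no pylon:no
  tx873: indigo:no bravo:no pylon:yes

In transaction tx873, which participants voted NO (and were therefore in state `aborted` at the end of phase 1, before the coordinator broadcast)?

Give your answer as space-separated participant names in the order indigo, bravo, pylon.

Txn tx873 phase 1: indigo no -> aborted; bravo no -> aborted; pylon yes -> prepared

Answer: indigo bravo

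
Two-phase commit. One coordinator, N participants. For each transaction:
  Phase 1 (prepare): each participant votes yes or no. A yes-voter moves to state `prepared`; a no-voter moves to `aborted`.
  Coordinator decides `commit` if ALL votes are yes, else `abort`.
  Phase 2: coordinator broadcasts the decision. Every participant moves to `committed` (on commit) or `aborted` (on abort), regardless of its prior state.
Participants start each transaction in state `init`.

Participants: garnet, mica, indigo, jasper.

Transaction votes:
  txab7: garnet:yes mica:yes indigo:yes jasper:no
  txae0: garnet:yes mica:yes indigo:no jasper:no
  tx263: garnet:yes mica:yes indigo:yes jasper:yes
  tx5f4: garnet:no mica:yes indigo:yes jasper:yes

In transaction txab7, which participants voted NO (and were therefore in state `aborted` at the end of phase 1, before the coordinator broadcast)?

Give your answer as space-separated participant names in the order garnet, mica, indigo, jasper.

Txn txab7 phase 1: garnet yes -> prepared; mica yes -> prepared; indigo yes -> prepared; jasper no -> aborted

Answer: jasper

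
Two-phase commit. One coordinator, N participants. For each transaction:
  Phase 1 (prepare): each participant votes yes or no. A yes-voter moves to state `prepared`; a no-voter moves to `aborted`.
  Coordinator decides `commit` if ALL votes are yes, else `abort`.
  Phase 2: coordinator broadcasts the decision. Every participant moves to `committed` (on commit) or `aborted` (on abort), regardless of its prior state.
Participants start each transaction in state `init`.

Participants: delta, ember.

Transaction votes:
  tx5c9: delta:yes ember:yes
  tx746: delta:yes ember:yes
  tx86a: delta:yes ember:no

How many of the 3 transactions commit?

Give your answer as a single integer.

tx5c9: all yes -> commit (commits=1)
tx746: all yes -> commit (commits=2)
tx86a: no from ember -> abort (commits=2)

Answer: 2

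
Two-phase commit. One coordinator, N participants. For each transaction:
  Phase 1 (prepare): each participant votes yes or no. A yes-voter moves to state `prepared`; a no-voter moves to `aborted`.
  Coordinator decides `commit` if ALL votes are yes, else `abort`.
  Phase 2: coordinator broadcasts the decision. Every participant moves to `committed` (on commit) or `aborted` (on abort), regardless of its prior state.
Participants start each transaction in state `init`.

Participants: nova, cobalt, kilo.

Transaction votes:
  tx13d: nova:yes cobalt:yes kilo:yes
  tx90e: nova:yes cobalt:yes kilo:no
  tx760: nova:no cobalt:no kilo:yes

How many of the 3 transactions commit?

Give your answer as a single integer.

Answer: 1

Derivation:
tx13d: all yes -> commit (commits=1)
tx90e: no from kilo -> abort (commits=1)
tx760: no from nova, cobalt -> abort (commits=1)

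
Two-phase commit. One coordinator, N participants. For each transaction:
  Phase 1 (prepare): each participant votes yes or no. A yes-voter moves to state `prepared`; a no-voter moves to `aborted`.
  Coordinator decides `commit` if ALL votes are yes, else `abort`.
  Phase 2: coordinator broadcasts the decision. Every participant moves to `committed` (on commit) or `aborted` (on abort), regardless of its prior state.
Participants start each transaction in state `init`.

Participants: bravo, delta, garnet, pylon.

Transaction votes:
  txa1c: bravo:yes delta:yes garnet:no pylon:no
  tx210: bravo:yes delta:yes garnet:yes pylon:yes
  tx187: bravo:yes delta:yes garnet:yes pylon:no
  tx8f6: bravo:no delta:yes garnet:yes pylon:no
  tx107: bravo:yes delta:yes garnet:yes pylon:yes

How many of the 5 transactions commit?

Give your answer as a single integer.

Answer: 2

Derivation:
txa1c: no from garnet, pylon -> abort (commits=0)
tx210: all yes -> commit (commits=1)
tx187: no from pylon -> abort (commits=1)
tx8f6: no from bravo, pylon -> abort (commits=1)
tx107: all yes -> commit (commits=2)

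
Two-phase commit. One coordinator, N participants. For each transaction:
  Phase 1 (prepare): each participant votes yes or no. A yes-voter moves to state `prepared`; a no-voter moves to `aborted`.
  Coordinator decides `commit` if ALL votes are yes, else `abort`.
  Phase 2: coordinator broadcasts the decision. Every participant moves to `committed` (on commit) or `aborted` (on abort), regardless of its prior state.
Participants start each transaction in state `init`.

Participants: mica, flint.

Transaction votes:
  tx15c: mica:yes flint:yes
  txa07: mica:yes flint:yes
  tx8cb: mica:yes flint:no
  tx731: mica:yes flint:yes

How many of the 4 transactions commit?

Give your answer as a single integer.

Answer: 3

Derivation:
tx15c: all yes -> commit (commits=1)
txa07: all yes -> commit (commits=2)
tx8cb: no from flint -> abort (commits=2)
tx731: all yes -> commit (commits=3)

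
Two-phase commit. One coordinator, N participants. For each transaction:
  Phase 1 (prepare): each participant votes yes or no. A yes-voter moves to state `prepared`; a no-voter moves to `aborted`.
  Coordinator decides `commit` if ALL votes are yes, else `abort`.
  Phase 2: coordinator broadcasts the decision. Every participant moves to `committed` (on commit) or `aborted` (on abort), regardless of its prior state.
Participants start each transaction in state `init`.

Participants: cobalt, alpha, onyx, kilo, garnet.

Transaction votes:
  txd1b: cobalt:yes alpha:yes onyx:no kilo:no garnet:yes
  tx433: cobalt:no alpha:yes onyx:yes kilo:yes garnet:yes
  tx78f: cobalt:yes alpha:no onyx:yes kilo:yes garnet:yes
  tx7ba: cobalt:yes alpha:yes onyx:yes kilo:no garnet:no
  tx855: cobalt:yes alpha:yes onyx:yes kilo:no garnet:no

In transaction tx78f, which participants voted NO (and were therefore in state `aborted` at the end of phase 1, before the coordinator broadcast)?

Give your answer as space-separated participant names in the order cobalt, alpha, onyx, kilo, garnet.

Txn tx78f phase 1: cobalt yes -> prepared; alpha no -> aborted; onyx yes -> prepared; kilo yes -> prepared; garnet yes -> prepared

Answer: alpha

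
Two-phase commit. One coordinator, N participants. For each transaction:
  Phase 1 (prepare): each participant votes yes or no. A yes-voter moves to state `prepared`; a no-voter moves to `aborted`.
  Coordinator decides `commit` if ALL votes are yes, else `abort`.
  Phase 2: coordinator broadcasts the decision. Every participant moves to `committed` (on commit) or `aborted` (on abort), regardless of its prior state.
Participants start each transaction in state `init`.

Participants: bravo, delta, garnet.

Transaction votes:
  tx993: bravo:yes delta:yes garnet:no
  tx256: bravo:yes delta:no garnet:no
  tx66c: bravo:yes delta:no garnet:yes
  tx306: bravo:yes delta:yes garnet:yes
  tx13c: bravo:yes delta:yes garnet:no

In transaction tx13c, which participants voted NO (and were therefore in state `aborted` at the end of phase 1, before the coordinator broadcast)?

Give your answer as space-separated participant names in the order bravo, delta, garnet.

Txn tx13c phase 1: bravo yes -> prepared; delta yes -> prepared; garnet no -> aborted

Answer: garnet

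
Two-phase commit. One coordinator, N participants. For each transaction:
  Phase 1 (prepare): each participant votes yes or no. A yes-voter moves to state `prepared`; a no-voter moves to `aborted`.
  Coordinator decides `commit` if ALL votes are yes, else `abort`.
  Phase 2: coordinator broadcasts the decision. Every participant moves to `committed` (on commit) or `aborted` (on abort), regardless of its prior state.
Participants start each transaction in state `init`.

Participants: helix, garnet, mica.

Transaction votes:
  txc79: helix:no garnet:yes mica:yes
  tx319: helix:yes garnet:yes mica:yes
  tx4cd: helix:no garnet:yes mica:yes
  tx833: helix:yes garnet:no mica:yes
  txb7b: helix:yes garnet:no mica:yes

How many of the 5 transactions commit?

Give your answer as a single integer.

Answer: 1

Derivation:
txc79: no from helix -> abort (commits=0)
tx319: all yes -> commit (commits=1)
tx4cd: no from helix -> abort (commits=1)
tx833: no from garnet -> abort (commits=1)
txb7b: no from garnet -> abort (commits=1)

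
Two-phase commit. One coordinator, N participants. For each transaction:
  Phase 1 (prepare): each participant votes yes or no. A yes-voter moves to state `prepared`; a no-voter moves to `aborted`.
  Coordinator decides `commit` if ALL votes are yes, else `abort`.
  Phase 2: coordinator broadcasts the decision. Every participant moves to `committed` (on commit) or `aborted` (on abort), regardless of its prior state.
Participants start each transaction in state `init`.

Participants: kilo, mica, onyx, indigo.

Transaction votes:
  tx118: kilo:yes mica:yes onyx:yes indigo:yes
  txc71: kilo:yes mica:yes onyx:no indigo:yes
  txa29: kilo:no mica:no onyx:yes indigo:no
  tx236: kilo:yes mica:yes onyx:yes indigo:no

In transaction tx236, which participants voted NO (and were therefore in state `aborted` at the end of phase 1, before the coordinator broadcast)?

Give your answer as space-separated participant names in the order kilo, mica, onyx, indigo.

Answer: indigo

Derivation:
Txn tx236 phase 1: kilo yes -> prepared; mica yes -> prepared; onyx yes -> prepared; indigo no -> aborted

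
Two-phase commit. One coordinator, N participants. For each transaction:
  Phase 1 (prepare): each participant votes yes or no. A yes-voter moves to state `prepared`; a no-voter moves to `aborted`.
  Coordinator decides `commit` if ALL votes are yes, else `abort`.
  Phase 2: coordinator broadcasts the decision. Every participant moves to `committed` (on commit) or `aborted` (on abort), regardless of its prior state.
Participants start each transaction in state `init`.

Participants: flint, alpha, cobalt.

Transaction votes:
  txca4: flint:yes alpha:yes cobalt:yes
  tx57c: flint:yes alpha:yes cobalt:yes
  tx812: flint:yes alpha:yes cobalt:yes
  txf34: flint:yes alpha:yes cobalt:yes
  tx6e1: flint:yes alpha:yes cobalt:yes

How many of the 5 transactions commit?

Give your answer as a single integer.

Answer: 5

Derivation:
txca4: all yes -> commit (commits=1)
tx57c: all yes -> commit (commits=2)
tx812: all yes -> commit (commits=3)
txf34: all yes -> commit (commits=4)
tx6e1: all yes -> commit (commits=5)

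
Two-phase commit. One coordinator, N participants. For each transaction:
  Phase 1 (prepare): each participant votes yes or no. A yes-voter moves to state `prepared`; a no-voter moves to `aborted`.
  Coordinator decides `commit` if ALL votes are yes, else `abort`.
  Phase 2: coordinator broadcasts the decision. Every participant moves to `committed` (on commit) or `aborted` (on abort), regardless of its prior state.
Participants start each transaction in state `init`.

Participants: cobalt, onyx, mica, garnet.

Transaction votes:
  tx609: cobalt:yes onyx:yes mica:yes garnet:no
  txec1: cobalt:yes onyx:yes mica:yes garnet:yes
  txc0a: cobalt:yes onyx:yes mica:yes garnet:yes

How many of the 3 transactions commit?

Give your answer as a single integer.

Answer: 2

Derivation:
tx609: no from garnet -> abort (commits=0)
txec1: all yes -> commit (commits=1)
txc0a: all yes -> commit (commits=2)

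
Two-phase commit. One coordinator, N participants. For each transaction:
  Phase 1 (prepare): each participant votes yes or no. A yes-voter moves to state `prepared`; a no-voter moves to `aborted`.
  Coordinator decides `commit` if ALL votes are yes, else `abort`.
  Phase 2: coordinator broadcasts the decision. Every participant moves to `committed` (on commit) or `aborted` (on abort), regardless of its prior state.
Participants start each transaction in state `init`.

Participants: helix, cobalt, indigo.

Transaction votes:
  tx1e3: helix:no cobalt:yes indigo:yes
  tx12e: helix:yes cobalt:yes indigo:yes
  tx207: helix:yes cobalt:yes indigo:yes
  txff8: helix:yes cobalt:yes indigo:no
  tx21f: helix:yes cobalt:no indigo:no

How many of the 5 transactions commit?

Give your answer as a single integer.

tx1e3: no from helix -> abort (commits=0)
tx12e: all yes -> commit (commits=1)
tx207: all yes -> commit (commits=2)
txff8: no from indigo -> abort (commits=2)
tx21f: no from cobalt, indigo -> abort (commits=2)

Answer: 2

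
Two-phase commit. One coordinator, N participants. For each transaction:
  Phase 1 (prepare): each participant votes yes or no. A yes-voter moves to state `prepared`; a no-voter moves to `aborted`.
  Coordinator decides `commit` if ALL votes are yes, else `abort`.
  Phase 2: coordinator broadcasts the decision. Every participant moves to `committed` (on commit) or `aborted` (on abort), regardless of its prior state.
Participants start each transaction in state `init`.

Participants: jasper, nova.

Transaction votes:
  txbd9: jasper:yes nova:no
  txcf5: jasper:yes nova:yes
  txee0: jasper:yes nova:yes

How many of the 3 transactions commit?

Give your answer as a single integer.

Answer: 2

Derivation:
txbd9: no from nova -> abort (commits=0)
txcf5: all yes -> commit (commits=1)
txee0: all yes -> commit (commits=2)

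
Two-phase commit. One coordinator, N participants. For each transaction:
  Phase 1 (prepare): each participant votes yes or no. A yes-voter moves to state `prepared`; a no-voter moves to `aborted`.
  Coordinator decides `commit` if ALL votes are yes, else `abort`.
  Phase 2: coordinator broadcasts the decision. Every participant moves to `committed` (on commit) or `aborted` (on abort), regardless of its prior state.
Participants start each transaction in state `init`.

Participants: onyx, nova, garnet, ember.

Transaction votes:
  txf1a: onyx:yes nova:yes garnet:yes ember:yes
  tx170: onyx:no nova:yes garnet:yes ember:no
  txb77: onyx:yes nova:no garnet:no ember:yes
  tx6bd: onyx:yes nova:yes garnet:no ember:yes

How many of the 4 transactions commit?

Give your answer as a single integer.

txf1a: all yes -> commit (commits=1)
tx170: no from onyx, ember -> abort (commits=1)
txb77: no from nova, garnet -> abort (commits=1)
tx6bd: no from garnet -> abort (commits=1)

Answer: 1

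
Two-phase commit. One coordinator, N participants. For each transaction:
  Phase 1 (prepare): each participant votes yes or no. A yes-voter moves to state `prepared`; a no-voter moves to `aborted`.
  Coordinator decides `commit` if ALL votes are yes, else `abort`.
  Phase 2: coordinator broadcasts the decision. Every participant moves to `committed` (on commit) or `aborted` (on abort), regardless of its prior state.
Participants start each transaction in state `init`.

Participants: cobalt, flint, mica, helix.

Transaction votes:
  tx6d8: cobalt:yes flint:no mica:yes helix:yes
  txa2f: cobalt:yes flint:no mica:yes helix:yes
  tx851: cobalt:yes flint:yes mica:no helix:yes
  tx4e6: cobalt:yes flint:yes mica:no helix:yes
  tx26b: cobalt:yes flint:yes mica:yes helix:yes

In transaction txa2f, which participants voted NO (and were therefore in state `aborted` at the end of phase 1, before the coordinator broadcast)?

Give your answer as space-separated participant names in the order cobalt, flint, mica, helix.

Answer: flint

Derivation:
Txn txa2f phase 1: cobalt yes -> prepared; flint no -> aborted; mica yes -> prepared; helix yes -> prepared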